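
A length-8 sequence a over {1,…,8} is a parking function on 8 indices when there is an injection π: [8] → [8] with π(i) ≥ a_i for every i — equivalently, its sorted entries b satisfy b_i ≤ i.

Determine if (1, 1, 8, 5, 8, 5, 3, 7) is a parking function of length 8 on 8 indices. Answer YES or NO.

NO

Order a: b = (1, 1, 3, 5, 5, 7, 8, 8).
  b_1=1 ≤ 1
  b_2=1 ≤ 2
  b_3=3 ≤ 3
  b_4=5 > 4
  fails at i=4 ⇒ NO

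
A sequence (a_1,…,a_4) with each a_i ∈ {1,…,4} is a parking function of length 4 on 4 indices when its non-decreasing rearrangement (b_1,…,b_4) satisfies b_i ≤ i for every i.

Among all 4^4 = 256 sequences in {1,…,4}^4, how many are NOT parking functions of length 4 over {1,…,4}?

Count = 1·5^3 = 1×125 = 125
One tuple (2,3,3,4) → sorted (2,3,3,4): b_1=2>1, not a PF.
4^4 − 125 = 256 − 125 = 131

131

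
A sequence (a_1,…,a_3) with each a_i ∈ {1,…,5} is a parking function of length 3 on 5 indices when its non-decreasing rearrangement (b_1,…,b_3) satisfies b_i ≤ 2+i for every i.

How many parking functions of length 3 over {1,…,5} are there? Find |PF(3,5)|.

108

|PF(3,5)| = (5−3+1)·(5+1)^(3−1) = 3 · 36 = 108 (Pollak)
Check (3,1,1) → sorted (1,1,3): b_i ≤ 2+i ∀i, a PF.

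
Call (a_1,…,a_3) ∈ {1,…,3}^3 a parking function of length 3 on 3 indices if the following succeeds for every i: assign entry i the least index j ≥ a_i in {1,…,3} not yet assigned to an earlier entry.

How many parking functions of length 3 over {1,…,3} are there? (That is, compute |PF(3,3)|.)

16

#PF = (4−3)·4^(3−1) = 1×16 = 16 (Pollak)
Check (3,1,1) → sorted (1,1,3): b_i ≤ i ∀i, a PF.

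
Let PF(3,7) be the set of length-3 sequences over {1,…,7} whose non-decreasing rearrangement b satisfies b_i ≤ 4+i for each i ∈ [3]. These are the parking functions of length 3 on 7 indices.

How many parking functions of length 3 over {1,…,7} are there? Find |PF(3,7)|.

|PF| = (7+1−3)·(7+1)^{3−1} = 5×64 = 320 [KW]
One tuple (2,3,3) → sorted (2,3,3): b_i ≤ 4+i ∀i, a PF.

320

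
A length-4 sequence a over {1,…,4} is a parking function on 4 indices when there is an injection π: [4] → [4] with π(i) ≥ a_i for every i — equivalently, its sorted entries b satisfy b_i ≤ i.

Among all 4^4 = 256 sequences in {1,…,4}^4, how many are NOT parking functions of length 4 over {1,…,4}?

|PF| = 1·5^3 = 1 · 125 = 125
Example (1,4,4,2) → sorted (1,2,4,4): b_3=4>3, not a PF.
Total 256; non-PF = 256−125 = 131

131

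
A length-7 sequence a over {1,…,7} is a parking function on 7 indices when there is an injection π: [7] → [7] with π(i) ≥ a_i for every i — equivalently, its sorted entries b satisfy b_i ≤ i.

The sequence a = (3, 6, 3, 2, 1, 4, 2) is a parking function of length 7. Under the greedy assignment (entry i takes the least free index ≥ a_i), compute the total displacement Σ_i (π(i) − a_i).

7

Σπ = 7·8/2 = 28 (π permutes [7]); Σa = 3+6+3+2+1+4+2 = 21; disp = 28−21 = 7.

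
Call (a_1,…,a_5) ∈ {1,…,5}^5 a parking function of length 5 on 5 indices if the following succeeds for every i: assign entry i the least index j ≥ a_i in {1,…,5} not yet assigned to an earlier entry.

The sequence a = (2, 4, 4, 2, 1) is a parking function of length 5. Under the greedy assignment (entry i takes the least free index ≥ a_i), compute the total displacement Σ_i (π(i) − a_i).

2

Σπ = 15 ({1..5} each once); Σa = 2+4+4+2+1 = 13; disp = 15−13 = 2.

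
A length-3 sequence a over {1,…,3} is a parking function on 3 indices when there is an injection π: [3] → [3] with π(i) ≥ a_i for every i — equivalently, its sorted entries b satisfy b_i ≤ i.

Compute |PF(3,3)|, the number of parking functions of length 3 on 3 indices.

16

#PF = (3+1−3)·(3+1)^{3−1} = 1 · 16 = 16 [KW]
E.g. (2,1,3) → sorted (1,2,3): b_i ≤ i ∀i, a PF.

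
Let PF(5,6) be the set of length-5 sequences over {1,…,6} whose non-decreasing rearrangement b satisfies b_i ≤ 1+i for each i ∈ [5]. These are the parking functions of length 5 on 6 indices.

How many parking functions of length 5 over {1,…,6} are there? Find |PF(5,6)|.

Count = (7−5)·7^(5−1) = 2·2401 = 4802 (Konheim–Weiss)
E.g. (2,6,1,2,3) → sorted (1,2,2,3,6): b_i ≤ 1+i ∀i, a PF.

4802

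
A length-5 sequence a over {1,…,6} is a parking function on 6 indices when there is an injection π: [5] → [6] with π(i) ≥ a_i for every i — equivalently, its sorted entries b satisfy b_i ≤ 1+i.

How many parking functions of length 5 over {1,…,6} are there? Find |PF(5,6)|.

4802

#PF = (6−5+1)·(6+1)^(5−1) = 2·2401 = 4802 (Pollak)
Example (4,2,4,2,5) → sorted (2,2,4,4,5): b_i ≤ 1+i ∀i, a PF.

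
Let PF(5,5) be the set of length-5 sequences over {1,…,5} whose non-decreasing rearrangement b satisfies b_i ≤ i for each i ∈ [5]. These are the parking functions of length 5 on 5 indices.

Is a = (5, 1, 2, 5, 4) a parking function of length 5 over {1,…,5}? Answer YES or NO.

NO

Rearranged: b = (1, 2, 4, 5, 5).
  b_1=1 ≤ 1
  b_2=2 ≤ 2
  b_3=4 > 3
  fails at i=3 ⇒ NO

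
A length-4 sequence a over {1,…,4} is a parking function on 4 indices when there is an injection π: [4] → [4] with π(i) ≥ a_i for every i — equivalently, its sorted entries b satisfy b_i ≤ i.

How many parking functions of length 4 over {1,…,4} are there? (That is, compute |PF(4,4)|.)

125

Count = (4+1−4)·(4+1)^{4−1} = 1 · 125 = 125 [KW]
E.g. (1,4,1,2) → sorted (1,1,2,4): b_i ≤ i ∀i, a PF.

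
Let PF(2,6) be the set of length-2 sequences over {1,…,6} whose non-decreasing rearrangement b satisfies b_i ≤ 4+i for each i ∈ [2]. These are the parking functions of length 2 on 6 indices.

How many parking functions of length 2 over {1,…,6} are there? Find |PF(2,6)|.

35

#PF = (6−2+1)·(6+1)^(2−1) = 5·7 = 35 (Pollak)
Check (2,5) → sorted (2,5): b_i ≤ 4+i ∀i, a PF.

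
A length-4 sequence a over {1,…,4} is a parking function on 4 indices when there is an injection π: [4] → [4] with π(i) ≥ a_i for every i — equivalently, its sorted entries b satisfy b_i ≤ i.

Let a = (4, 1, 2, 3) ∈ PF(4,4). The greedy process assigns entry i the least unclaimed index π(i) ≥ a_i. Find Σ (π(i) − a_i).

Σπ = 10 ({1..4} each once); Σa = 4+1+2+3 = 10; disp = 10−10 = 0.

0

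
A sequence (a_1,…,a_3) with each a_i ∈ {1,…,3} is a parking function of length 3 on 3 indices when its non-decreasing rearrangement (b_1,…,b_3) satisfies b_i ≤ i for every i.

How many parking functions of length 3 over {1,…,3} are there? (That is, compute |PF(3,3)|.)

Count = (3+1−3)·(3+1)^{3−1} = 1·16 = 16 (Konheim–Weiss)
Check (1,1,2) → sorted (1,1,2): b_i ≤ i ∀i, a PF.

16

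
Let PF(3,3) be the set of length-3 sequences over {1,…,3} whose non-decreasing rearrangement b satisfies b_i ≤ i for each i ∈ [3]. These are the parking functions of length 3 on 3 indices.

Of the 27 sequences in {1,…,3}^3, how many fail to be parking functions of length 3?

11

|PF(3,3)| = 1·4^2 = 1×16 = 16
One tuple (2,2,2) → sorted (2,2,2): b_1=2>1, not a PF.
So 27 − 16 = 11 fail.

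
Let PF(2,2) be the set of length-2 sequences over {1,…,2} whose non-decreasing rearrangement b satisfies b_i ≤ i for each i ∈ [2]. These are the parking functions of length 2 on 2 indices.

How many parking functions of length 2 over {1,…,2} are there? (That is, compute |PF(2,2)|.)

|PF| = 1·3^1 = 1×3 = 3 (Pollak)
Check (2,1) → sorted (1,2): b_i ≤ i ∀i, a PF.

3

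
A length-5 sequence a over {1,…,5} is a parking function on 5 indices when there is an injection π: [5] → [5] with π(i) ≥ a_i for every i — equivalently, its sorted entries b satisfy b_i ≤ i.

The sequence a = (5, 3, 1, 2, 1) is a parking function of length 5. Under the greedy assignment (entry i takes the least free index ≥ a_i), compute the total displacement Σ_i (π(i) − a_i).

3

Σπ = 5·6/2 = 15 (π permutes [5]); Σa = 5+3+1+2+1 = 12; disp = 15−12 = 3.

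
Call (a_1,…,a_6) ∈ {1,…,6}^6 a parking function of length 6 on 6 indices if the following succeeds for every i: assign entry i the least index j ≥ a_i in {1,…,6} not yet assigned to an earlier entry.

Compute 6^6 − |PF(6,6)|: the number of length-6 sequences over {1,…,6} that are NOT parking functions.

29849

|PF| = 1·7^5 = 1 · 16807 = 16807 [KW]
Example (4,3,3,6,6,3) → sorted (3,3,3,4,6,6): b_1=3>1, not a PF.
Total 46656; non-PF = 46656−16807 = 29849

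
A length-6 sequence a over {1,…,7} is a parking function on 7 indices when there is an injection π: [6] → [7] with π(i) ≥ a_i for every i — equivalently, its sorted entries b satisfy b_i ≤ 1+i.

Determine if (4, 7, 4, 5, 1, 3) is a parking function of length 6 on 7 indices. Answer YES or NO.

Rearranged: b = (1, 3, 4, 4, 5, 7).
  b_1=1 ≤ 2
  b_2=3 ≤ 3
  b_3=4 ≤ 4
  b_4=4 ≤ 5
  b_5=5 ≤ 6
  b_6=7 ≤ 7
All bounds hold ⇒ YES

YES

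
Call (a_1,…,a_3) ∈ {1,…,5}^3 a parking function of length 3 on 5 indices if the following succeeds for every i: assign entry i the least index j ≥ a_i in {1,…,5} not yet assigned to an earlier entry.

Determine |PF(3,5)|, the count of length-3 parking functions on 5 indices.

108

|PF| = 3·6^2 = 3 · 36 = 108 (Konheim–Weiss)
Check (1,1,2) → sorted (1,1,2): b_i ≤ 2+i ∀i, a PF.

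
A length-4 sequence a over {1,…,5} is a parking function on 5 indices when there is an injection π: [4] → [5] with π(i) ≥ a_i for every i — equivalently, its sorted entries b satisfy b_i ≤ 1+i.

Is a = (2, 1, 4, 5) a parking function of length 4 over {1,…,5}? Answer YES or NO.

YES

Order a: b = (1, 2, 4, 5).
  b_1=1 ≤ 2
  b_2=2 ≤ 3
  b_3=4 ≤ 4
  b_4=5 ≤ 5
All bounds hold ⇒ YES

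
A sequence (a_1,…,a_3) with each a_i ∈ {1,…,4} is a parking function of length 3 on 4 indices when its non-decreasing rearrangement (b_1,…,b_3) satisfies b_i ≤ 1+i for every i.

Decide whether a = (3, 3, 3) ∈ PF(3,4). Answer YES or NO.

Rearranged: b = (3, 3, 3).
  b_1=3 > 2
  fails at i=1 ⇒ NO

NO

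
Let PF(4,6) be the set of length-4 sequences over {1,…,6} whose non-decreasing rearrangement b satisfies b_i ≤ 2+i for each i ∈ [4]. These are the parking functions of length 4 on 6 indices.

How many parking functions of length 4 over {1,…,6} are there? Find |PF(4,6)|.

1029

#PF = (6−4+1)·(6+1)^(4−1) = 3×343 = 1029 (Pollak)
E.g. (1,1,6,4) → sorted (1,1,4,6): b_i ≤ 2+i ∀i, a PF.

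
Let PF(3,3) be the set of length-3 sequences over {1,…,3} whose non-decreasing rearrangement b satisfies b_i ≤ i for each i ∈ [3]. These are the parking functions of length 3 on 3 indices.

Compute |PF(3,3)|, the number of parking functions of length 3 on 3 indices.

Count = (3+1−3)·(3+1)^{3−1} = 1·16 = 16 (Konheim–Weiss)
Example (3,1,1) → sorted (1,1,3): b_i ≤ i ∀i, a PF.

16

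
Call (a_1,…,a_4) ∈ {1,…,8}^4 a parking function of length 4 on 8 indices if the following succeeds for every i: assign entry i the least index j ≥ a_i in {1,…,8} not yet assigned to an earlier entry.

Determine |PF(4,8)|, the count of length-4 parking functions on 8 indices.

3645

|PF(4,8)| = (9−4)·9^(4−1) = 5×729 = 3645 (Pollak)
Example (7,8,3,4) → sorted (3,4,7,8): b_i ≤ 4+i ∀i, a PF.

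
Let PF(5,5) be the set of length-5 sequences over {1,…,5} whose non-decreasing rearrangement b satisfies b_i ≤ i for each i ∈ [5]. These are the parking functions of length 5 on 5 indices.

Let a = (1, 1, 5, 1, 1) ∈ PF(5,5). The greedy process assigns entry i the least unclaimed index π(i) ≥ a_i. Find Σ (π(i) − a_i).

6

Σπ = 5·6/2 = 15 (π permutes [5]); Σa = 1+1+5+1+1 = 9; disp = 15−9 = 6.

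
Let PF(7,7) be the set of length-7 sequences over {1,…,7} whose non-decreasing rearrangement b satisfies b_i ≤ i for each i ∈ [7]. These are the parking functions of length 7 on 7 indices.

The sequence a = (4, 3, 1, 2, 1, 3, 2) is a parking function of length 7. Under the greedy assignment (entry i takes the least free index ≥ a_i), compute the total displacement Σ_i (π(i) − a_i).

12

Σπ = 7·8/2 = 28 (π permutes [7]); Σa = 4+3+1+2+1+3+2 = 16; disp = 28−16 = 12.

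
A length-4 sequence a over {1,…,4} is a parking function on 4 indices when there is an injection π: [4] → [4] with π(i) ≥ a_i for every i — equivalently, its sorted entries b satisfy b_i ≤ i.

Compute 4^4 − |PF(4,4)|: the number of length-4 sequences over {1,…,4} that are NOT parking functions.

|PF| = (5−4)·5^(4−1) = 1 · 125 = 125 [KW]
E.g. (4,3,4,3) → sorted (3,3,4,4): b_1=3>1, not a PF.
Total 256; non-PF = 256−125 = 131

131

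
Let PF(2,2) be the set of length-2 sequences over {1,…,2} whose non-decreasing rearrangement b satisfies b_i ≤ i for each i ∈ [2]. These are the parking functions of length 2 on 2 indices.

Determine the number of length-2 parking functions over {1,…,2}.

#PF = (3−2)·3^(2−1) = 1×3 = 3
E.g. (1,1) → sorted (1,1): b_i ≤ i ∀i, a PF.

3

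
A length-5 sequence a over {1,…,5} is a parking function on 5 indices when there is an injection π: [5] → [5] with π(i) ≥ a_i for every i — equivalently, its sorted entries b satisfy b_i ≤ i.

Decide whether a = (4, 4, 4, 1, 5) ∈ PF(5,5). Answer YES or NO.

Rearranged: b = (1, 4, 4, 4, 5).
  b_1=1 ≤ 1
  b_2=4 > 2
  fails at i=2 ⇒ NO

NO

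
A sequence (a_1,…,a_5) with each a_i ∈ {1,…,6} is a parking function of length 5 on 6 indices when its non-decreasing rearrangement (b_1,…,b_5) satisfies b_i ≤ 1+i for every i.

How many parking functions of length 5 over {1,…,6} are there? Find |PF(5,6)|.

#PF = (7−5)·7^(5−1) = 2 · 2401 = 4802
One tuple (1,3,4,6,1) → sorted (1,1,3,4,6): b_i ≤ 1+i ∀i, a PF.

4802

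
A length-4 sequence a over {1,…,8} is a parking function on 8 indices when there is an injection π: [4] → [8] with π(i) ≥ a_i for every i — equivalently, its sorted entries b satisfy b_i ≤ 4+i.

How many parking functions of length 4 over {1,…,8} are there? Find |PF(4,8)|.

|PF| = (9−4)·9^(4−1) = 5×729 = 3645 [KW]
Example (2,5,1,5) → sorted (1,2,5,5): b_i ≤ 4+i ∀i, a PF.

3645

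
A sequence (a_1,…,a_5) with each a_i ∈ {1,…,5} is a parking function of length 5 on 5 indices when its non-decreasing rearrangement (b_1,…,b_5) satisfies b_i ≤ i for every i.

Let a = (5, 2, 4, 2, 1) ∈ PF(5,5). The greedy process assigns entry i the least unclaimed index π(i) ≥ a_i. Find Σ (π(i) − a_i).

1

Σπ(i) = 1+…+5 = 15; Σa = 5+2+4+2+1 = 14; disp = 15−14 = 1.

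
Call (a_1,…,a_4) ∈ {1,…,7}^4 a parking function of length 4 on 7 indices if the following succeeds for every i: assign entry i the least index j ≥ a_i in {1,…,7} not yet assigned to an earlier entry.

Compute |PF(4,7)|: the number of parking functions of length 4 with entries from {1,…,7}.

|PF| = (8−4)·8^(4−1) = 4 · 512 = 2048 (Pollak)
One tuple (3,2,1,3) → sorted (1,2,3,3): b_i ≤ 3+i ∀i, a PF.

2048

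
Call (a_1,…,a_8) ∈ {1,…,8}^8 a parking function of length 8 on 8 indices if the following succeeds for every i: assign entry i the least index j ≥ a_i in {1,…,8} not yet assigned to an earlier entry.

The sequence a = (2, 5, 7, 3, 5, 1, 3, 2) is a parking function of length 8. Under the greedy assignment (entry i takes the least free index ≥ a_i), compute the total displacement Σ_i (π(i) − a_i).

8

Σπ = 8·9/2 = 36 (π permutes [8]); Σa = 2+5+7+3+5+1+3+2 = 28; disp = 36−28 = 8.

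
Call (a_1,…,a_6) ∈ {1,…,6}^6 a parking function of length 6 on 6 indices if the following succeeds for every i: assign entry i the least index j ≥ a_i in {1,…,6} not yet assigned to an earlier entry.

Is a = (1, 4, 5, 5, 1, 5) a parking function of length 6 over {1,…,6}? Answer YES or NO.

Sorted: b = (1, 1, 4, 5, 5, 5).
  b_1=1 ≤ 1
  b_2=1 ≤ 2
  b_3=4 > 3
  fails at i=3 ⇒ NO

NO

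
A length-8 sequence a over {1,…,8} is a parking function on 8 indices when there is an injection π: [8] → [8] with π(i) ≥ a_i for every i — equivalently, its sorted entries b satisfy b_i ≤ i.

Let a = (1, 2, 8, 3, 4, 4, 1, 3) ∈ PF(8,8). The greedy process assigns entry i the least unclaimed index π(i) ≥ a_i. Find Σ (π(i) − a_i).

10

Σπ = 36 ({1..8} each once); Σa = 1+2+8+3+4+4+1+3 = 26; disp = 36−26 = 10.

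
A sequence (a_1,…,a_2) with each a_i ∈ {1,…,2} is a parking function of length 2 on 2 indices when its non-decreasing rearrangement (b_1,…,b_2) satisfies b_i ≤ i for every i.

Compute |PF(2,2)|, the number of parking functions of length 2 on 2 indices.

3

|PF(2,2)| = 1·3^1 = 1×3 = 3 (Pollak)
Check (1,2) → sorted (1,2): b_i ≤ i ∀i, a PF.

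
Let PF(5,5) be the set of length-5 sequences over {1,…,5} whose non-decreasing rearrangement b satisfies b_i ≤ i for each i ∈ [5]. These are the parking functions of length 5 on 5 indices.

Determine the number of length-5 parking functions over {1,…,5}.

|PF(5,5)| = 1·6^4 = 1 · 1296 = 1296
Check (3,1,1,2,1) → sorted (1,1,1,2,3): b_i ≤ i ∀i, a PF.

1296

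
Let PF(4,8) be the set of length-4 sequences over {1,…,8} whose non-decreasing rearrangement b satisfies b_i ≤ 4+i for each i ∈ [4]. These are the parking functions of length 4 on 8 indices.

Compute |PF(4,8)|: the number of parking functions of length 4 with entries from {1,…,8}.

3645

Count = (8+1−4)·(8+1)^{4−1} = 5×729 = 3645 (Konheim–Weiss)
E.g. (6,8,5,6) → sorted (5,6,6,8): b_i ≤ 4+i ∀i, a PF.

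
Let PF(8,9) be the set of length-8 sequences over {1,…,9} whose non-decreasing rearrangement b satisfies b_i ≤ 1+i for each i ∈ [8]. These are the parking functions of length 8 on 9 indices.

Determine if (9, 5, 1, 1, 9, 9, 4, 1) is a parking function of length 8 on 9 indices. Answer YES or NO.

Rearranged: b = (1, 1, 1, 4, 5, 9, 9, 9).
  b_1=1 ≤ 2
  b_2=1 ≤ 3
  b_3=1 ≤ 4
  b_4=4 ≤ 5
  b_5=5 ≤ 6
  b_6=9 > 7
  fails at i=6 ⇒ NO

NO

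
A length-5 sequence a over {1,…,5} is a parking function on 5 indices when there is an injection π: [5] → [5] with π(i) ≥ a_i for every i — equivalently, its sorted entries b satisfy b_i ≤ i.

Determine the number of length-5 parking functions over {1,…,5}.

1296

|PF(5,5)| = (5+1−5)·(5+1)^{5−1} = 1 · 1296 = 1296
Example (1,4,5,2,2) → sorted (1,2,2,4,5): b_i ≤ i ∀i, a PF.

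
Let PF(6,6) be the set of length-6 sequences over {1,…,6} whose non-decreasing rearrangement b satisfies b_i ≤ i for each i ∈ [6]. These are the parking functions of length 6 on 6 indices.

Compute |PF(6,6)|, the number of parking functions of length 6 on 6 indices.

16807

Count = 1·7^5 = 1×16807 = 16807 (Pollak)
Check (1,3,1,4,2,3) → sorted (1,1,2,3,3,4): b_i ≤ i ∀i, a PF.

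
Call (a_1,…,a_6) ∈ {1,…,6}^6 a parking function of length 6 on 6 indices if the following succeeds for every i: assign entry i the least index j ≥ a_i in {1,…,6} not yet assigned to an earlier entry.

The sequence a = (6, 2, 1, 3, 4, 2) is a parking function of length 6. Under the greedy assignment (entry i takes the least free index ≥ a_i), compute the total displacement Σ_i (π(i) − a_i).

Σπ = 6·7/2 = 21 (π permutes [6]); Σa = 6+2+1+3+4+2 = 18; disp = 21−18 = 3.

3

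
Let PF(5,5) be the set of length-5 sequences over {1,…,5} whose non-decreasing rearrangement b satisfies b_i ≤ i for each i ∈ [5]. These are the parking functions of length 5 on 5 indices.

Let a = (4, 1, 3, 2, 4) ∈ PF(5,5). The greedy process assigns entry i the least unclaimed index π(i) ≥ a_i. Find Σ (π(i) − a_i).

Σπ = 15 ({1..5} each once); Σa = 4+1+3+2+4 = 14; disp = 15−14 = 1.

1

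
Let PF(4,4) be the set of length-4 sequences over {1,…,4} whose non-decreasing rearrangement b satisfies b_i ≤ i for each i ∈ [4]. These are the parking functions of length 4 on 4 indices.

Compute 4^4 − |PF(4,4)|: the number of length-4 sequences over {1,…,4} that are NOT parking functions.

#PF = (4−4+1)·(4+1)^(4−1) = 1 · 125 = 125
E.g. (4,2,3,3) → sorted (2,3,3,4): b_1=2>1, not a PF.
4^4 − 125 = 256 − 125 = 131

131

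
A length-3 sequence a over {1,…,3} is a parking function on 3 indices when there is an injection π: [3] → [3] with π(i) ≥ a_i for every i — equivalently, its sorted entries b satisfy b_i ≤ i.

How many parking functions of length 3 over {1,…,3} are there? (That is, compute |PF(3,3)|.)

16

|PF| = (3+1−3)·(3+1)^{3−1} = 1·16 = 16 (Konheim–Weiss)
E.g. (2,1,2) → sorted (1,2,2): b_i ≤ i ∀i, a PF.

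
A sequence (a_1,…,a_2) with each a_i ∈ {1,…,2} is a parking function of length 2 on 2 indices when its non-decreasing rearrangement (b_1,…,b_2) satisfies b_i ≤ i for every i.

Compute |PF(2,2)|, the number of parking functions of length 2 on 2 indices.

3

|PF| = (2+1−2)·(2+1)^{2−1} = 1×3 = 3 (Pollak)
Check (1,2) → sorted (1,2): b_i ≤ i ∀i, a PF.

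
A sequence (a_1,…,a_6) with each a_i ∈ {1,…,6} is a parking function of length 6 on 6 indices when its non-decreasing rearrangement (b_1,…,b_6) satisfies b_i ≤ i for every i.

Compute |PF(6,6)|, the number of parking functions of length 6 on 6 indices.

16807

Count = (7−6)·7^(6−1) = 1·16807 = 16807
Check (2,3,3,2,1,2) → sorted (1,2,2,2,3,3): b_i ≤ i ∀i, a PF.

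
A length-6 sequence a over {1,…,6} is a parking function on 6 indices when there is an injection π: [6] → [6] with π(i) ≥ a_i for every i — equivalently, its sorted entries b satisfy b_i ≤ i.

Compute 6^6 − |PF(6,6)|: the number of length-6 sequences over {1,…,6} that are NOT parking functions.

29849

|PF| = (7−6)·7^(6−1) = 1×16807 = 16807 (Konheim–Weiss)
Check (4,4,6,6,4,5) → sorted (4,4,4,5,6,6): b_1=4>1, not a PF.
So 46656 − 16807 = 29849 fail.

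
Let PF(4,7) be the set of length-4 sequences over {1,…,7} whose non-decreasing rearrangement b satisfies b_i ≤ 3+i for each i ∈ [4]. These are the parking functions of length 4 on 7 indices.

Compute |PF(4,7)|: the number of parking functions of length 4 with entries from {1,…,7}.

2048

Count = 4·8^3 = 4×512 = 2048 (Pollak)
Example (4,7,6,5) → sorted (4,5,6,7): b_i ≤ 3+i ∀i, a PF.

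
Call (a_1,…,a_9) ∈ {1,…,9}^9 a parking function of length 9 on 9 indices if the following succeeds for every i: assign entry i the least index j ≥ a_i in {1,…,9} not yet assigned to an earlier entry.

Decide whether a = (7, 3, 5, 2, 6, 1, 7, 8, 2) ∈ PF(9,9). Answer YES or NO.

Order a: b = (1, 2, 2, 3, 5, 6, 7, 7, 8).
  b_1=1 ≤ 1
  b_2=2 ≤ 2
  b_3=2 ≤ 3
  b_4=3 ≤ 4
  b_5=5 ≤ 5
  b_6=6 ≤ 6
  b_7=7 ≤ 7
  b_8=7 ≤ 8
  b_9=8 ≤ 9
All bounds hold ⇒ YES

YES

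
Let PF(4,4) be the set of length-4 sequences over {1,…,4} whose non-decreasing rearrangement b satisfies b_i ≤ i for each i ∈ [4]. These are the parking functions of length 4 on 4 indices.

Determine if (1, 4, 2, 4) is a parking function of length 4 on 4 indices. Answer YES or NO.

Sorted: b = (1, 2, 4, 4).
  b_1=1 ≤ 1
  b_2=2 ≤ 2
  b_3=4 > 3
  fails at i=3 ⇒ NO

NO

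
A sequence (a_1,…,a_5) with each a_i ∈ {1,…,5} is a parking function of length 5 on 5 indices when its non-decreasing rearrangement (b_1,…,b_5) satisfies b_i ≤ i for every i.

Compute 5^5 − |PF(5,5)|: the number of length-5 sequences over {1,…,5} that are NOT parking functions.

1829

#PF = (6−5)·6^(5−1) = 1·1296 = 1296 (Pollak)
One tuple (3,5,3,1,5) → sorted (1,3,3,5,5): b_2=3>2, not a PF.
So 3125 − 1296 = 1829 fail.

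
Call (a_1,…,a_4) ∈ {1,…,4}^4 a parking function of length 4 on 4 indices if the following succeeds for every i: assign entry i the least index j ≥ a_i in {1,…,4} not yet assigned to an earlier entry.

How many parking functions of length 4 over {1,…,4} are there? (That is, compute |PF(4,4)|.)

#PF = 1·5^3 = 1·125 = 125
Example (1,3,1,2) → sorted (1,1,2,3): b_i ≤ i ∀i, a PF.

125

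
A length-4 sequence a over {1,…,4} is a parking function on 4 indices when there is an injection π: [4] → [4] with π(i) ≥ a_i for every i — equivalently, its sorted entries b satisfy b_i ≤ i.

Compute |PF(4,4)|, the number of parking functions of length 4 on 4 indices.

125

Count = (4+1−4)·(4+1)^{4−1} = 1·125 = 125 (Konheim–Weiss)
Check (1,3,4,1) → sorted (1,1,3,4): b_i ≤ i ∀i, a PF.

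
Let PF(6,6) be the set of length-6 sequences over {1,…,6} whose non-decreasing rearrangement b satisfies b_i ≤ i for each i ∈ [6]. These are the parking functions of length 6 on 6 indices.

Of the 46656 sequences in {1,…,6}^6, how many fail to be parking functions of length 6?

#PF = 1·7^5 = 1×16807 = 16807 [KW]
E.g. (4,5,2,6,6,2) → sorted (2,2,4,5,6,6): b_1=2>1, not a PF.
6^6 − 16807 = 46656 − 16807 = 29849

29849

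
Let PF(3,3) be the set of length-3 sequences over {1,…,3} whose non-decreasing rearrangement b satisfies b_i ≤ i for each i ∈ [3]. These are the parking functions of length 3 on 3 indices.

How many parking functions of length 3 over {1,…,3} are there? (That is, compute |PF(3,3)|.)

Count = (3+1−3)·(3+1)^{3−1} = 1 · 16 = 16 (Pollak)
Example (1,1,2) → sorted (1,1,2): b_i ≤ i ∀i, a PF.

16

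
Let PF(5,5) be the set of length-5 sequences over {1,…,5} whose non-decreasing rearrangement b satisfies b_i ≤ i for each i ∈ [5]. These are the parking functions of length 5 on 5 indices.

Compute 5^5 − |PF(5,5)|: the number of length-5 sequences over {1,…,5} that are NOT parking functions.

1829

Count = 1·6^4 = 1·1296 = 1296
Check (2,5,5,5,5) → sorted (2,5,5,5,5): b_1=2>1, not a PF.
5^5 − 1296 = 3125 − 1296 = 1829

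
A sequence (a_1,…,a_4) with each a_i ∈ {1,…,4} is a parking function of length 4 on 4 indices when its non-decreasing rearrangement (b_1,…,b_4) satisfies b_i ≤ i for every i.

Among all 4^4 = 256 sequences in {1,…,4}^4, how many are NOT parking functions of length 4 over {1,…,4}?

131

#PF = (5−4)·5^(4−1) = 1×125 = 125 [KW]
Example (4,4,3,1) → sorted (1,3,4,4): b_2=3>2, not a PF.
4^4 − 125 = 256 − 125 = 131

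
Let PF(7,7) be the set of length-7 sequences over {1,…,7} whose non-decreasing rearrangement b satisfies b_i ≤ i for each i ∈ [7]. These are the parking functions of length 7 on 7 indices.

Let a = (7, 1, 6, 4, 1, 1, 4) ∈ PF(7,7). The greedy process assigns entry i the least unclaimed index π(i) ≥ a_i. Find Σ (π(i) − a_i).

Σπ(i) = 1+…+7 = 28; Σa = 7+1+6+4+1+1+4 = 24; disp = 28−24 = 4.

4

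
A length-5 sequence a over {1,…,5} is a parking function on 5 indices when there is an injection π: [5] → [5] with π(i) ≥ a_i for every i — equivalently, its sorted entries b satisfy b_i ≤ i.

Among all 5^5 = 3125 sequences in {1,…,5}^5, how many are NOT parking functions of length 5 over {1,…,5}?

|PF(5,5)| = 1·6^4 = 1·1296 = 1296 (Pollak)
Check (5,1,2,4,4) → sorted (1,2,4,4,5): b_3=4>3, not a PF.
So 3125 − 1296 = 1829 fail.

1829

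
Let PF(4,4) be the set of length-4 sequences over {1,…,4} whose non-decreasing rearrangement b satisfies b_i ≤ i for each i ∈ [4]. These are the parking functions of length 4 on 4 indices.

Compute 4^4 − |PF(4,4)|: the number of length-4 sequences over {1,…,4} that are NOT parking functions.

131

|PF(4,4)| = (4−4+1)·(4+1)^(4−1) = 1·125 = 125 (Pollak)
One tuple (3,3,3,4) → sorted (3,3,3,4): b_1=3>1, not a PF.
Total 256; non-PF = 256−125 = 131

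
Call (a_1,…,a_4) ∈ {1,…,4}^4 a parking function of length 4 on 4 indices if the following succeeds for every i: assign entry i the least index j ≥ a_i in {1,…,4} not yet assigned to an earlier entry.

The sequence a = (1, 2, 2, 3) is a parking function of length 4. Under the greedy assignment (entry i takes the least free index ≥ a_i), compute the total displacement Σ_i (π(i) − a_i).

2

Σπ = 10 ({1..4} each once); Σa = 1+2+2+3 = 8; disp = 10−8 = 2.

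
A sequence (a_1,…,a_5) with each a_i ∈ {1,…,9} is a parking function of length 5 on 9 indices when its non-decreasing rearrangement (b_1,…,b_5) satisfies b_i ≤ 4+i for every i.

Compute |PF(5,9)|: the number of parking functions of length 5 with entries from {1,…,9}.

50000

#PF = (9+1−5)·(9+1)^{5−1} = 5·10000 = 50000 (Konheim–Weiss)
One tuple (2,6,9,3,2) → sorted (2,2,3,6,9): b_i ≤ 4+i ∀i, a PF.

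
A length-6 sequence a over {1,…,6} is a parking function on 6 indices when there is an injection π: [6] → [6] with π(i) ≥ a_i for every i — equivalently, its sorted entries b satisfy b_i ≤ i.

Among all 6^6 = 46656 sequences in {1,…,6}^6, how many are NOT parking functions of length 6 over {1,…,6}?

29849

#PF = (6+1−6)·(6+1)^{6−1} = 1·16807 = 16807 (Konheim–Weiss)
Check (6,4,6,2,4,5) → sorted (2,4,4,5,6,6): b_1=2>1, not a PF.
6^6 − 16807 = 46656 − 16807 = 29849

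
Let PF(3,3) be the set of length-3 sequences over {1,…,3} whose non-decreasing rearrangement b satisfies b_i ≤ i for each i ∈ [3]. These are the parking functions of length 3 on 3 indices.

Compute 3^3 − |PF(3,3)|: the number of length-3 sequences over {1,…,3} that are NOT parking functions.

11

#PF = (3+1−3)·(3+1)^{3−1} = 1 · 16 = 16 (Konheim–Weiss)
E.g. (1,3,3) → sorted (1,3,3): b_2=3>2, not a PF.
3^3 − 16 = 27 − 16 = 11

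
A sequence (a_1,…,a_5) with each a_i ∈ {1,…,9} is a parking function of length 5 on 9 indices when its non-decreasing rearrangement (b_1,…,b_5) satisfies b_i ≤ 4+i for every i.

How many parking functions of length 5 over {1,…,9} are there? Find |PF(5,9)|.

#PF = (9−5+1)·(9+1)^(5−1) = 5 · 10000 = 50000 [KW]
E.g. (2,4,5,9,7) → sorted (2,4,5,7,9): b_i ≤ 4+i ∀i, a PF.

50000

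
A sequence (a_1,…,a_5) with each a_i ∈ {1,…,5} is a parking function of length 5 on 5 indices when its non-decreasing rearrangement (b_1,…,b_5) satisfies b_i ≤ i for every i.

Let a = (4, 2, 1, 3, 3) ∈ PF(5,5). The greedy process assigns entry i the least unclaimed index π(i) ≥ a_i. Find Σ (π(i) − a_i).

2

Σπ = 5·6/2 = 15 (π permutes [5]); Σa = 4+2+1+3+3 = 13; disp = 15−13 = 2.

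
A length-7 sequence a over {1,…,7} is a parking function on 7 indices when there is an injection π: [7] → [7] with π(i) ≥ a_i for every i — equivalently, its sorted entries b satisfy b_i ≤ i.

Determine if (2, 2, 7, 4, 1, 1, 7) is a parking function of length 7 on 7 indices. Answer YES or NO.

Order a: b = (1, 1, 2, 2, 4, 7, 7).
  b_1=1 ≤ 1
  b_2=1 ≤ 2
  b_3=2 ≤ 3
  b_4=2 ≤ 4
  b_5=4 ≤ 5
  b_6=7 > 6
  fails at i=6 ⇒ NO

NO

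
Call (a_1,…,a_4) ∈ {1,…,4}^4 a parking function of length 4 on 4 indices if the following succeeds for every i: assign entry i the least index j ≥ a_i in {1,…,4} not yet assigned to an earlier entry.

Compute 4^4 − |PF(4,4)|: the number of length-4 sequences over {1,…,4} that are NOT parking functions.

#PF = (4+1−4)·(4+1)^{4−1} = 1·125 = 125 (Konheim–Weiss)
Check (4,2,2,2) → sorted (2,2,2,4): b_1=2>1, not a PF.
So 256 − 125 = 131 fail.

131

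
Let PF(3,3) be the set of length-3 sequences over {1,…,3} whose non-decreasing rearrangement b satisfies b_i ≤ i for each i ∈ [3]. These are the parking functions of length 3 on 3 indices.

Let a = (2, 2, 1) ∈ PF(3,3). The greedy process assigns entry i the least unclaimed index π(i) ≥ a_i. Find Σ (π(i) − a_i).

1

Σπ = 3·4/2 = 6 (π permutes [3]); Σa = 2+2+1 = 5; disp = 6−5 = 1.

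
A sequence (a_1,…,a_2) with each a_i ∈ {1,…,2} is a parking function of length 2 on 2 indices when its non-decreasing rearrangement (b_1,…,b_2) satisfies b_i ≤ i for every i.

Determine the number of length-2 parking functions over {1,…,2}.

|PF| = 1·3^1 = 1·3 = 3 (Pollak)
Example (1,1) → sorted (1,1): b_i ≤ i ∀i, a PF.

3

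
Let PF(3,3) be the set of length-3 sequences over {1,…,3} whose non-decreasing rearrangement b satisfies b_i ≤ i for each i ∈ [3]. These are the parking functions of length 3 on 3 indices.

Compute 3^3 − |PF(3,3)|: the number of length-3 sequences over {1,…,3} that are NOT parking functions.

11

|PF(3,3)| = (3+1−3)·(3+1)^{3−1} = 1·16 = 16
E.g. (3,3,3) → sorted (3,3,3): b_1=3>1, not a PF.
Total 27; non-PF = 27−16 = 11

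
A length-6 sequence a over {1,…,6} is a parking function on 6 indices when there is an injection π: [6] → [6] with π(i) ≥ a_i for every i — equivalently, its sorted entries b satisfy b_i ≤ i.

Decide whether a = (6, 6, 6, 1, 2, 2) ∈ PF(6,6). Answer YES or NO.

Rearranged: b = (1, 2, 2, 6, 6, 6).
  b_1=1 ≤ 1
  b_2=2 ≤ 2
  b_3=2 ≤ 3
  b_4=6 > 4
  fails at i=4 ⇒ NO

NO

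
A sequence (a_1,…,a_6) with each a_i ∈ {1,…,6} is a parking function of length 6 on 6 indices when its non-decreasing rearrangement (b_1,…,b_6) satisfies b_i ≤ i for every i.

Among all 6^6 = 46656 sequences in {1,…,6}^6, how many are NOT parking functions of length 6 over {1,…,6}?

#PF = 1·7^5 = 1×16807 = 16807 (Konheim–Weiss)
Example (5,4,5,4,6,6) → sorted (4,4,5,5,6,6): b_1=4>1, not a PF.
Total 46656; non-PF = 46656−16807 = 29849

29849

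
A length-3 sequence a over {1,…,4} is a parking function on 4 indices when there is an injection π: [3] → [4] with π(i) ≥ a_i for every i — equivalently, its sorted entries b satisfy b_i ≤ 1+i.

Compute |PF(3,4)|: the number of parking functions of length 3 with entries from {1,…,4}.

50

|PF(3,4)| = (5−3)·5^(3−1) = 2·25 = 50
Example (3,2,4) → sorted (2,3,4): b_i ≤ 1+i ∀i, a PF.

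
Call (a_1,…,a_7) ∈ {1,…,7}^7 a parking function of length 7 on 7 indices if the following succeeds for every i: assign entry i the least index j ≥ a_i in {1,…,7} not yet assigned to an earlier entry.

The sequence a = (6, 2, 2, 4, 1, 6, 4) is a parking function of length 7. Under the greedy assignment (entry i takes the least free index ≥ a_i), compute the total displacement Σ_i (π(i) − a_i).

Σπ = 7·8/2 = 28 (π permutes [7]); Σa = 6+2+2+4+1+6+4 = 25; disp = 28−25 = 3.

3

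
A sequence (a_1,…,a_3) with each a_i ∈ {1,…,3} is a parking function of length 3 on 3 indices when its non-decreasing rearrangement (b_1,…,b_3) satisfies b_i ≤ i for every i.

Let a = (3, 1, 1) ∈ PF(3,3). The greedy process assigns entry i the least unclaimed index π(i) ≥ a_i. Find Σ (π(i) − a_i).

1

Σπ = 3·4/2 = 6 (π permutes [3]); Σa = 3+1+1 = 5; disp = 6−5 = 1.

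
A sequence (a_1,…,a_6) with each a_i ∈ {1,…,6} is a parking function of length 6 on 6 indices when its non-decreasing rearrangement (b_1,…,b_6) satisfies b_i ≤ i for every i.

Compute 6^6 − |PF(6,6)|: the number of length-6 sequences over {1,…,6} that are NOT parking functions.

29849

#PF = (6+1−6)·(6+1)^{6−1} = 1 · 16807 = 16807
Example (3,6,6,6,4,4) → sorted (3,4,4,6,6,6): b_1=3>1, not a PF.
6^6 − 16807 = 46656 − 16807 = 29849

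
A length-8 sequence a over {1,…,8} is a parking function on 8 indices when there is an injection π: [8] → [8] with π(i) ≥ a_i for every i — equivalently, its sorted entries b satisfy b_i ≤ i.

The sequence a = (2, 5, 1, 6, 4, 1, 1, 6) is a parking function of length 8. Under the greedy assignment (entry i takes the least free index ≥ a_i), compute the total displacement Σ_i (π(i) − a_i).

10

Σπ = 8·9/2 = 36 (π permutes [8]); Σa = 2+5+1+6+4+1+1+6 = 26; disp = 36−26 = 10.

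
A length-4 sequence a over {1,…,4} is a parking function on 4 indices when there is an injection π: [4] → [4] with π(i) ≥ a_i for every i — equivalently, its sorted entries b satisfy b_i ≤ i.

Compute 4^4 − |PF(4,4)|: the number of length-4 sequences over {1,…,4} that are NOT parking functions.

131

#PF = (4+1−4)·(4+1)^{4−1} = 1 · 125 = 125 (Pollak)
Example (4,4,3,3) → sorted (3,3,4,4): b_1=3>1, not a PF.
Total 256; non-PF = 256−125 = 131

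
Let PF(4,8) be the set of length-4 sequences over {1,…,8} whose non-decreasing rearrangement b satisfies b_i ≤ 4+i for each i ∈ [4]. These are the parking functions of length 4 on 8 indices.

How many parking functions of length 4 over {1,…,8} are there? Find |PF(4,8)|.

3645

|PF(4,8)| = (8−4+1)·(8+1)^(4−1) = 5 · 729 = 3645 (Konheim–Weiss)
E.g. (4,7,4,3) → sorted (3,4,4,7): b_i ≤ 4+i ∀i, a PF.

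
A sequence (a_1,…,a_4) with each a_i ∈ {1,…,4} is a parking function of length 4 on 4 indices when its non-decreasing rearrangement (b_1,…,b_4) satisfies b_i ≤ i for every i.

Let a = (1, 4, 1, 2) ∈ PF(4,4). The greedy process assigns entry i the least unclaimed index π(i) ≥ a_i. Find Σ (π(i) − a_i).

Σπ = 4·5/2 = 10 (π permutes [4]); Σa = 1+4+1+2 = 8; disp = 10−8 = 2.

2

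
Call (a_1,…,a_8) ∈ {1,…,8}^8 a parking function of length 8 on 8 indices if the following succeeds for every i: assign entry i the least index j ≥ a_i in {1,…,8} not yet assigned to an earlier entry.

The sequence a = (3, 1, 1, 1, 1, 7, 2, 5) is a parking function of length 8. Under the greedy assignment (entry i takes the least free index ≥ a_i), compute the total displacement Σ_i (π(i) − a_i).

15

Σπ = 36 ({1..8} each once); Σa = 3+1+1+1+1+7+2+5 = 21; disp = 36−21 = 15.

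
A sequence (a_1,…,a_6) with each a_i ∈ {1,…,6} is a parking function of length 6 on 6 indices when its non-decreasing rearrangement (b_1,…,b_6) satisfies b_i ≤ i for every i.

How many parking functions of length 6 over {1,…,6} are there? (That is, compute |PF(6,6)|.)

16807

|PF| = (6−6+1)·(6+1)^(6−1) = 1×16807 = 16807 (Pollak)
Check (2,1,3,2,6,4) → sorted (1,2,2,3,4,6): b_i ≤ i ∀i, a PF.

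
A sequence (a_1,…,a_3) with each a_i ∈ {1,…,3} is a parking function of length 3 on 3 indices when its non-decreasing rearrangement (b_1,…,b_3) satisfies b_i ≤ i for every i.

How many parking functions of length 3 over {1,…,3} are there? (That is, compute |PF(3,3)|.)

|PF(3,3)| = (3−3+1)·(3+1)^(3−1) = 1·16 = 16
Check (2,3,1) → sorted (1,2,3): b_i ≤ i ∀i, a PF.

16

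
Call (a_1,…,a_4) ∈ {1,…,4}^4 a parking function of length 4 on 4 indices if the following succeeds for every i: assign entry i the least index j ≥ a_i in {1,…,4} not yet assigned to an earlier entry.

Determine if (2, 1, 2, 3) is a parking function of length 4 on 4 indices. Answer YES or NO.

Order a: b = (1, 2, 2, 3).
  b_1=1 ≤ 1
  b_2=2 ≤ 2
  b_3=2 ≤ 3
  b_4=3 ≤ 4
All bounds hold ⇒ YES

YES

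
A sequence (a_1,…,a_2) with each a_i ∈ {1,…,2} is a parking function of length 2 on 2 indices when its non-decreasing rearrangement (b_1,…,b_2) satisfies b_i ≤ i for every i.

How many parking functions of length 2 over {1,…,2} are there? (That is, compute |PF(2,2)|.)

3

|PF(2,2)| = 1·3^1 = 1×3 = 3 (Pollak)
E.g. (1,2) → sorted (1,2): b_i ≤ i ∀i, a PF.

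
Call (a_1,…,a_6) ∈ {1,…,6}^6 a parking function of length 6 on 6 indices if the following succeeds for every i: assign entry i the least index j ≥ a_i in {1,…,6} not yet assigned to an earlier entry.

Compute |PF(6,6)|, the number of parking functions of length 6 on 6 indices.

#PF = (7−6)·7^(6−1) = 1 · 16807 = 16807 [KW]
E.g. (2,3,3,1,5,4) → sorted (1,2,3,3,4,5): b_i ≤ i ∀i, a PF.

16807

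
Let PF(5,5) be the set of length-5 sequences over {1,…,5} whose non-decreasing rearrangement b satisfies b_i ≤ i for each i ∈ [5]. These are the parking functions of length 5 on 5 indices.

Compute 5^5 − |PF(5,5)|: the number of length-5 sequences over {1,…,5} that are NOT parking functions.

1829

|PF| = (5−5+1)·(5+1)^(5−1) = 1 · 1296 = 1296 (Konheim–Weiss)
E.g. (3,4,3,5,5) → sorted (3,3,4,5,5): b_1=3>1, not a PF.
So 3125 − 1296 = 1829 fail.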